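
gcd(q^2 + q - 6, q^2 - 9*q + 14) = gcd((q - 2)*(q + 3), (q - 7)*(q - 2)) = q - 2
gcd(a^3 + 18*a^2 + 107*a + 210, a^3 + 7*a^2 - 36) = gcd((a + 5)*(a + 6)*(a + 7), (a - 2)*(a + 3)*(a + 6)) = a + 6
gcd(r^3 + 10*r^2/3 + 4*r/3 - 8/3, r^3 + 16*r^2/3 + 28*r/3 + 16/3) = r^2 + 4*r + 4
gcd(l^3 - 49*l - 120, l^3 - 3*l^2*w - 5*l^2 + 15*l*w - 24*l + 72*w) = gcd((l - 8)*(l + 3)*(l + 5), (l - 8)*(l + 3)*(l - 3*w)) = l^2 - 5*l - 24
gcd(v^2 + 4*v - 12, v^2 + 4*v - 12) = v^2 + 4*v - 12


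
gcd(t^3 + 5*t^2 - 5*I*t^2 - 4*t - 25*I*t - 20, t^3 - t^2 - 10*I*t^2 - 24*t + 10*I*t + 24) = t - 4*I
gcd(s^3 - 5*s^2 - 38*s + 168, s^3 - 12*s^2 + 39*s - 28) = s^2 - 11*s + 28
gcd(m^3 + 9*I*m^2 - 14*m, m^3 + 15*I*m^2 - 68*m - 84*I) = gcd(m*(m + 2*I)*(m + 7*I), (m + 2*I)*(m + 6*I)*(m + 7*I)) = m^2 + 9*I*m - 14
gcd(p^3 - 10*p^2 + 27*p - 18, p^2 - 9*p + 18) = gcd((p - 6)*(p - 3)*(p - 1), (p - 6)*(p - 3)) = p^2 - 9*p + 18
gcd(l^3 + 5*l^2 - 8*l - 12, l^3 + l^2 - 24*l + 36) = l^2 + 4*l - 12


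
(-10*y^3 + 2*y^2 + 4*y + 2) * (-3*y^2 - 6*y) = 30*y^5 + 54*y^4 - 24*y^3 - 30*y^2 - 12*y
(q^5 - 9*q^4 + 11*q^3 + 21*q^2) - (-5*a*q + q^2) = 5*a*q + q^5 - 9*q^4 + 11*q^3 + 20*q^2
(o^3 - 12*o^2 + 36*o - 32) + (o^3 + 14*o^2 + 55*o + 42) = 2*o^3 + 2*o^2 + 91*o + 10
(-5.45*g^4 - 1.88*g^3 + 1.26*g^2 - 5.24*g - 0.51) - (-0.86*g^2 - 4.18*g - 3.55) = -5.45*g^4 - 1.88*g^3 + 2.12*g^2 - 1.06*g + 3.04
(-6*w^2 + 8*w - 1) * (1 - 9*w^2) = 54*w^4 - 72*w^3 + 3*w^2 + 8*w - 1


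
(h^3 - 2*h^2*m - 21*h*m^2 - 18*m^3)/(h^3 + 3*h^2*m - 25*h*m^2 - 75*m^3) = (h^2 - 5*h*m - 6*m^2)/(h^2 - 25*m^2)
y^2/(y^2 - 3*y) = y/(y - 3)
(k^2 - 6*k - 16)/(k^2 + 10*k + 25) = (k^2 - 6*k - 16)/(k^2 + 10*k + 25)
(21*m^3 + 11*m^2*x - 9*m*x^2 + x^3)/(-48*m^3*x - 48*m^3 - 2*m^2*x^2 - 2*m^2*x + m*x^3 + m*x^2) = (-21*m^3 - 11*m^2*x + 9*m*x^2 - x^3)/(m*(48*m^2*x + 48*m^2 + 2*m*x^2 + 2*m*x - x^3 - x^2))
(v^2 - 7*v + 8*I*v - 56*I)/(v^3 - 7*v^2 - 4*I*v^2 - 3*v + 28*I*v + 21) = (v + 8*I)/(v^2 - 4*I*v - 3)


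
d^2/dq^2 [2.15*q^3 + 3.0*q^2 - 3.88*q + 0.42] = 12.9*q + 6.0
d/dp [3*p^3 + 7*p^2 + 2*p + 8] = 9*p^2 + 14*p + 2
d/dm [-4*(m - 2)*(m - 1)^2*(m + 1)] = -16*m^3 + 36*m^2 - 8*m - 12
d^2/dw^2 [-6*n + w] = 0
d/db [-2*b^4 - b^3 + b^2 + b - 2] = -8*b^3 - 3*b^2 + 2*b + 1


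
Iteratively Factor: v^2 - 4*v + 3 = (v - 3)*(v - 1)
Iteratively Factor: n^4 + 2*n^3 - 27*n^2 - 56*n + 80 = (n - 5)*(n^3 + 7*n^2 + 8*n - 16) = (n - 5)*(n + 4)*(n^2 + 3*n - 4) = (n - 5)*(n + 4)^2*(n - 1)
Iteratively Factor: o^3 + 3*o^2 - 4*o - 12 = (o + 2)*(o^2 + o - 6) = (o - 2)*(o + 2)*(o + 3)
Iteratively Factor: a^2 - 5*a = (a)*(a - 5)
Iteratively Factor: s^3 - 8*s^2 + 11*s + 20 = (s + 1)*(s^2 - 9*s + 20) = (s - 4)*(s + 1)*(s - 5)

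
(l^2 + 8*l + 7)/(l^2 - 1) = (l + 7)/(l - 1)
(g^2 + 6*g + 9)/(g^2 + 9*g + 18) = (g + 3)/(g + 6)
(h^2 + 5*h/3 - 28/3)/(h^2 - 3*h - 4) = (-3*h^2 - 5*h + 28)/(3*(-h^2 + 3*h + 4))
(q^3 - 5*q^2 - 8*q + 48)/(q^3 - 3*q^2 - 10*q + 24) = (q - 4)/(q - 2)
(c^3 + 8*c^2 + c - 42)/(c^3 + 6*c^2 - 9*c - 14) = (c + 3)/(c + 1)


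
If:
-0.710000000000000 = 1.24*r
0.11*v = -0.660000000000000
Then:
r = -0.57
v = -6.00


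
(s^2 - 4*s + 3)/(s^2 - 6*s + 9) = (s - 1)/(s - 3)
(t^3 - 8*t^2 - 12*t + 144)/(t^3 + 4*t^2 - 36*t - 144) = (t - 6)/(t + 6)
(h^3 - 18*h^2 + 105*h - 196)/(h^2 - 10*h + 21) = (h^2 - 11*h + 28)/(h - 3)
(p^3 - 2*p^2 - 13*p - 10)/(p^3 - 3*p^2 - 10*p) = (p + 1)/p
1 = 1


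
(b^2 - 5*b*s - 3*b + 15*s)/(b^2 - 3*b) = (b - 5*s)/b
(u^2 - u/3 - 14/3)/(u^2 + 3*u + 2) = (u - 7/3)/(u + 1)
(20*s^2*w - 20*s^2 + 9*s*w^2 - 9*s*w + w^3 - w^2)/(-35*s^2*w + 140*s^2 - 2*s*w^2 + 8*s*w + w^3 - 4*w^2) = (-4*s*w + 4*s - w^2 + w)/(7*s*w - 28*s - w^2 + 4*w)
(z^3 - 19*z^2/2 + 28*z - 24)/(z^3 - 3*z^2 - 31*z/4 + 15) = 2*(z - 4)/(2*z + 5)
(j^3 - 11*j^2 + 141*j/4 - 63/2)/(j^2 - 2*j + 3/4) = (2*j^2 - 19*j + 42)/(2*j - 1)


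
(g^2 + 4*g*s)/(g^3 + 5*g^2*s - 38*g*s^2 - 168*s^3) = g/(g^2 + g*s - 42*s^2)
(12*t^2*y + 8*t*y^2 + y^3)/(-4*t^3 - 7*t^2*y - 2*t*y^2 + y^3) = y*(12*t^2 + 8*t*y + y^2)/(-4*t^3 - 7*t^2*y - 2*t*y^2 + y^3)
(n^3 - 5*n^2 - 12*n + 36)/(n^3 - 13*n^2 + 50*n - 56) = (n^2 - 3*n - 18)/(n^2 - 11*n + 28)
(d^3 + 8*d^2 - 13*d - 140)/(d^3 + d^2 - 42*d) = (d^2 + d - 20)/(d*(d - 6))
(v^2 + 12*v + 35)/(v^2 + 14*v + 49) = (v + 5)/(v + 7)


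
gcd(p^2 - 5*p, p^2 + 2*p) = p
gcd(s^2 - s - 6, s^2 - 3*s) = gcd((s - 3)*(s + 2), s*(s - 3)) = s - 3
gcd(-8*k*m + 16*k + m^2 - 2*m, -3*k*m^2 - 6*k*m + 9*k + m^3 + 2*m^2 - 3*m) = 1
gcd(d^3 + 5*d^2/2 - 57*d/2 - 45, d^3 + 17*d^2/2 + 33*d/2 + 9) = d^2 + 15*d/2 + 9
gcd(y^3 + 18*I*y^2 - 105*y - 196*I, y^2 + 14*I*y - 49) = y^2 + 14*I*y - 49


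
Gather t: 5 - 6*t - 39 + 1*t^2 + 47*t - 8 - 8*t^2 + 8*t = -7*t^2 + 49*t - 42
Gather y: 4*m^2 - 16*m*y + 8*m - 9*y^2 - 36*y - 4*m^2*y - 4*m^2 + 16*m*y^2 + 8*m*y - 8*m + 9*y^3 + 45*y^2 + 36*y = 9*y^3 + y^2*(16*m + 36) + y*(-4*m^2 - 8*m)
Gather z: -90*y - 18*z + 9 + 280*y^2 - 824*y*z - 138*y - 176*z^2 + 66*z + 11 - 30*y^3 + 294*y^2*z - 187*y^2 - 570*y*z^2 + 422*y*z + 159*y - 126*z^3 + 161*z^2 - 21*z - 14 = -30*y^3 + 93*y^2 - 69*y - 126*z^3 + z^2*(-570*y - 15) + z*(294*y^2 - 402*y + 27) + 6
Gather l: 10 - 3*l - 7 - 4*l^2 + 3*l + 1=4 - 4*l^2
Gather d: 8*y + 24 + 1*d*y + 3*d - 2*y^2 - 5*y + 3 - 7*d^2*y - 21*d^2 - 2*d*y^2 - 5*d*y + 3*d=d^2*(-7*y - 21) + d*(-2*y^2 - 4*y + 6) - 2*y^2 + 3*y + 27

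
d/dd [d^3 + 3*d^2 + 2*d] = 3*d^2 + 6*d + 2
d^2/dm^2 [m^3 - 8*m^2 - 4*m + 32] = 6*m - 16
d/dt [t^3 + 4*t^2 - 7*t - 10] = 3*t^2 + 8*t - 7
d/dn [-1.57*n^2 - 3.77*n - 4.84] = -3.14*n - 3.77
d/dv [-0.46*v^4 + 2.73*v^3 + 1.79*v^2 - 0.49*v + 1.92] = -1.84*v^3 + 8.19*v^2 + 3.58*v - 0.49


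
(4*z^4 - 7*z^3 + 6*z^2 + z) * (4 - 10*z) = -40*z^5 + 86*z^4 - 88*z^3 + 14*z^2 + 4*z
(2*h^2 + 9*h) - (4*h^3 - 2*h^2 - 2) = -4*h^3 + 4*h^2 + 9*h + 2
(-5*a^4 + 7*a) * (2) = -10*a^4 + 14*a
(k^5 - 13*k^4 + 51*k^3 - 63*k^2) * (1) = k^5 - 13*k^4 + 51*k^3 - 63*k^2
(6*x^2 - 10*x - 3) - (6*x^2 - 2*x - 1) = -8*x - 2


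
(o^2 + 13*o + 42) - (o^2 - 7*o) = 20*o + 42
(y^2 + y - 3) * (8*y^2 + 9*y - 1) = 8*y^4 + 17*y^3 - 16*y^2 - 28*y + 3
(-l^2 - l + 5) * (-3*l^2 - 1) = 3*l^4 + 3*l^3 - 14*l^2 + l - 5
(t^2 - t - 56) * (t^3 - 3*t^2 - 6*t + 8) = t^5 - 4*t^4 - 59*t^3 + 182*t^2 + 328*t - 448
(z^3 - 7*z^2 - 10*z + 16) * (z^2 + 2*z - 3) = z^5 - 5*z^4 - 27*z^3 + 17*z^2 + 62*z - 48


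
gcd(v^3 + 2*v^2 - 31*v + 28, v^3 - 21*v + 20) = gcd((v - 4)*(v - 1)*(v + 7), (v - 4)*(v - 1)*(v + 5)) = v^2 - 5*v + 4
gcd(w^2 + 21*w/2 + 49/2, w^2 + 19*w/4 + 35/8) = w + 7/2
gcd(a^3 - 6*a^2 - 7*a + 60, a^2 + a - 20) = a - 4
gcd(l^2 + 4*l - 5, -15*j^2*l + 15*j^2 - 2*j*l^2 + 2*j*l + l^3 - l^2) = l - 1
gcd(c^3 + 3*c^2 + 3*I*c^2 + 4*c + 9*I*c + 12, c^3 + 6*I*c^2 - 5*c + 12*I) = c^2 + 3*I*c + 4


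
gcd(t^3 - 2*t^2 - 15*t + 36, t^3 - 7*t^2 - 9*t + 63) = t - 3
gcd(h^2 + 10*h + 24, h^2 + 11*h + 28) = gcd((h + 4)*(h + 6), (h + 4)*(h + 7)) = h + 4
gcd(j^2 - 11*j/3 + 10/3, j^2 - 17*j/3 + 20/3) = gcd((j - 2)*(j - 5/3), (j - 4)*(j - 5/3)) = j - 5/3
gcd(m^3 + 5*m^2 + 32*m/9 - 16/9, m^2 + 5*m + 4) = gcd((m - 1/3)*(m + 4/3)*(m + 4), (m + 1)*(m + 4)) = m + 4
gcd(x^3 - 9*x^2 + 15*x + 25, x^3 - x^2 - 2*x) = x + 1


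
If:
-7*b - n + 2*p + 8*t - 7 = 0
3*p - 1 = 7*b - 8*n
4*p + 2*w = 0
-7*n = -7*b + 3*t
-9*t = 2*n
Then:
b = -361/644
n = -57/92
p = 187/276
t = 19/138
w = -187/138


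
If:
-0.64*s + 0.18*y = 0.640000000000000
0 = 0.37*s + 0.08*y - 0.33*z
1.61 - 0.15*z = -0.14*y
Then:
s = -9.88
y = -31.56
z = -18.73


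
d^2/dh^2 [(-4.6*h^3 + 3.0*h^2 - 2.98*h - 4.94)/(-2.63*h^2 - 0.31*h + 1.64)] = (2.8421709430404e-14*h^5 - 2.8421709430404e-14*h^4 + 86.682084*h^3 + 113.347476*h^2 + 175.518468*h + 30.456348)/(18.191447*h^6 + 6.432717*h^5 - 33.272919*h^4 - 7.992761*h^3 + 20.748132*h^2 + 2.501328*h - 4.410944)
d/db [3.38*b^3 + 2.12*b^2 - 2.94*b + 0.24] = 10.14*b^2 + 4.24*b - 2.94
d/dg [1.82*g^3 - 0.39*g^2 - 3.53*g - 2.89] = 5.46*g^2 - 0.78*g - 3.53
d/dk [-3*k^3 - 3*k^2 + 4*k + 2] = -9*k^2 - 6*k + 4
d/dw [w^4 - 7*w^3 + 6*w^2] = w*(4*w^2 - 21*w + 12)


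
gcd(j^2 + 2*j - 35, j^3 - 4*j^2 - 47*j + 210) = j^2 + 2*j - 35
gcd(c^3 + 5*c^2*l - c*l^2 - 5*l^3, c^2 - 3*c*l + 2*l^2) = c - l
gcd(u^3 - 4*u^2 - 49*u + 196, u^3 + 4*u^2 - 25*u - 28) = u^2 + 3*u - 28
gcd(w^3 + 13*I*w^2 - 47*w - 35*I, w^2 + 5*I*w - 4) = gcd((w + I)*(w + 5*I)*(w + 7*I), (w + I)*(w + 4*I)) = w + I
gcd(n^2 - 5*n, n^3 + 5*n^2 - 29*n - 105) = n - 5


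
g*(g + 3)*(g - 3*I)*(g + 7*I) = g^4 + 3*g^3 + 4*I*g^3 + 21*g^2 + 12*I*g^2 + 63*g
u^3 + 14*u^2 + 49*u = u*(u + 7)^2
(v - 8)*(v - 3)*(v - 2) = v^3 - 13*v^2 + 46*v - 48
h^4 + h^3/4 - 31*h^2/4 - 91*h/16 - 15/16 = (h - 3)*(h + 1/4)*(h + 1/2)*(h + 5/2)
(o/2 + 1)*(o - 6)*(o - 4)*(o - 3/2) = o^4/2 - 19*o^3/4 + 8*o^2 + 21*o - 36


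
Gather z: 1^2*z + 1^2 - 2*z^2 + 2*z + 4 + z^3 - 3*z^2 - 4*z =z^3 - 5*z^2 - z + 5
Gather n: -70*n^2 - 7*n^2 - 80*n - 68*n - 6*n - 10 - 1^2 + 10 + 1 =-77*n^2 - 154*n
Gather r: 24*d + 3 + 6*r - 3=24*d + 6*r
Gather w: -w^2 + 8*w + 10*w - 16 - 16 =-w^2 + 18*w - 32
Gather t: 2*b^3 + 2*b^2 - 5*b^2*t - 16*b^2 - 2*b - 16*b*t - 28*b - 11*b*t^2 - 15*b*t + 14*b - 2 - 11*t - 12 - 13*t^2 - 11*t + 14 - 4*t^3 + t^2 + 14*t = 2*b^3 - 14*b^2 - 16*b - 4*t^3 + t^2*(-11*b - 12) + t*(-5*b^2 - 31*b - 8)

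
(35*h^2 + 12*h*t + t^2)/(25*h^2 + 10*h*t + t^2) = (7*h + t)/(5*h + t)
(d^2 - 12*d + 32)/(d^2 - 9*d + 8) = (d - 4)/(d - 1)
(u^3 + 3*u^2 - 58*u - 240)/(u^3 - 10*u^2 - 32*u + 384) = (u + 5)/(u - 8)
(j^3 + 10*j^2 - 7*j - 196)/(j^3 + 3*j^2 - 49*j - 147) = (j^2 + 3*j - 28)/(j^2 - 4*j - 21)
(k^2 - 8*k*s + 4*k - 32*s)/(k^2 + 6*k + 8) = (k - 8*s)/(k + 2)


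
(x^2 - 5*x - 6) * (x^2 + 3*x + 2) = x^4 - 2*x^3 - 19*x^2 - 28*x - 12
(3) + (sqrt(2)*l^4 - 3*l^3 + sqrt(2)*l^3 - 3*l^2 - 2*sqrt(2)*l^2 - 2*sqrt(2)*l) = sqrt(2)*l^4 - 3*l^3 + sqrt(2)*l^3 - 3*l^2 - 2*sqrt(2)*l^2 - 2*sqrt(2)*l + 3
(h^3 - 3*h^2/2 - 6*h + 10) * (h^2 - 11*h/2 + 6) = h^5 - 7*h^4 + 33*h^3/4 + 34*h^2 - 91*h + 60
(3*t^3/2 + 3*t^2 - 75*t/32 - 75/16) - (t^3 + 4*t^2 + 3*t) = t^3/2 - t^2 - 171*t/32 - 75/16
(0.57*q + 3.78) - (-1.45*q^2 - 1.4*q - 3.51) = 1.45*q^2 + 1.97*q + 7.29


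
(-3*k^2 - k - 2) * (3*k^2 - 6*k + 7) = -9*k^4 + 15*k^3 - 21*k^2 + 5*k - 14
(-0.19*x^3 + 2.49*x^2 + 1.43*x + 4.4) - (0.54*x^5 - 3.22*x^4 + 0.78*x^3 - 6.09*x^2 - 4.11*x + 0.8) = -0.54*x^5 + 3.22*x^4 - 0.97*x^3 + 8.58*x^2 + 5.54*x + 3.6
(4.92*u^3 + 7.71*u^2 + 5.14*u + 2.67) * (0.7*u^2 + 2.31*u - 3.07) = 3.444*u^5 + 16.7622*u^4 + 6.3037*u^3 - 9.9273*u^2 - 9.6121*u - 8.1969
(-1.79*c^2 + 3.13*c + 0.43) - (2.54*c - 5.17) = -1.79*c^2 + 0.59*c + 5.6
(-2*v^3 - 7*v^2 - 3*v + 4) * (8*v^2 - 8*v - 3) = -16*v^5 - 40*v^4 + 38*v^3 + 77*v^2 - 23*v - 12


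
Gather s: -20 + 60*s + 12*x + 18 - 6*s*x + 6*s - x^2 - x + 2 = s*(66 - 6*x) - x^2 + 11*x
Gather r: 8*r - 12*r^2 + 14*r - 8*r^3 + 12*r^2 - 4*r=-8*r^3 + 18*r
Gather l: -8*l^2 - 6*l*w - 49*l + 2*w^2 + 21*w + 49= -8*l^2 + l*(-6*w - 49) + 2*w^2 + 21*w + 49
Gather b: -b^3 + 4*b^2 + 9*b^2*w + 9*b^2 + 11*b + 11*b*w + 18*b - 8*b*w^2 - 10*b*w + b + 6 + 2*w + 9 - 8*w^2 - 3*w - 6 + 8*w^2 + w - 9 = -b^3 + b^2*(9*w + 13) + b*(-8*w^2 + w + 30)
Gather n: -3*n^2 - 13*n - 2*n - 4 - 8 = -3*n^2 - 15*n - 12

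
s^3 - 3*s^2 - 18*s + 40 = (s - 5)*(s - 2)*(s + 4)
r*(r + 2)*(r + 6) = r^3 + 8*r^2 + 12*r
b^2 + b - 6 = (b - 2)*(b + 3)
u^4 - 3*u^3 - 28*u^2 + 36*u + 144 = (u - 6)*(u - 3)*(u + 2)*(u + 4)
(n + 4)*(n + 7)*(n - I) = n^3 + 11*n^2 - I*n^2 + 28*n - 11*I*n - 28*I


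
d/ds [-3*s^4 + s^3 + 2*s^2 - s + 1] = -12*s^3 + 3*s^2 + 4*s - 1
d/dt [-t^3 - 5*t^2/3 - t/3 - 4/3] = -3*t^2 - 10*t/3 - 1/3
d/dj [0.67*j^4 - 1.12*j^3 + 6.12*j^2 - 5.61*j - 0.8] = 2.68*j^3 - 3.36*j^2 + 12.24*j - 5.61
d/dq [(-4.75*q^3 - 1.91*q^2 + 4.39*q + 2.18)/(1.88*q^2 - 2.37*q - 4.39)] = (-8.93*q^4 + 22.515*q^3 + 58.831*q^2 + 8.573*q - 14.1055)/(3.5344*q^4 - 8.9112*q^3 - 10.8895*q^2 + 20.8086*q + 19.2721)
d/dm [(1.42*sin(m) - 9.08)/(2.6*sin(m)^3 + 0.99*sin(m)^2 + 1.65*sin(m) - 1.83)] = (-7.384*sin(m)^3 + 69.4182*sin(m)^2 + 17.9784*sin(m) + 12.3834)*cos(m)/(6.76*sin(m)^6 + 5.148*sin(m)^5 + 9.5601*sin(m)^4 - 6.249*sin(m)^3 - 0.9009*sin(m)^2 - 6.039*sin(m) + 3.3489)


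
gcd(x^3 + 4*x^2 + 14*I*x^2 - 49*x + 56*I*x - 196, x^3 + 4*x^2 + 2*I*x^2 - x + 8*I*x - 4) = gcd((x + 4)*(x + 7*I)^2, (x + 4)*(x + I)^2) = x + 4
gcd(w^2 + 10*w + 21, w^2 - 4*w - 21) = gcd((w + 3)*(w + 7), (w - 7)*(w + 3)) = w + 3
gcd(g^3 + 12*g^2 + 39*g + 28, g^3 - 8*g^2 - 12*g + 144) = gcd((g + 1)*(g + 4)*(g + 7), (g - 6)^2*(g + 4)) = g + 4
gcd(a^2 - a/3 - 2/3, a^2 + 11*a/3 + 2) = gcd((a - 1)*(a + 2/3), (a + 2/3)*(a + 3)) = a + 2/3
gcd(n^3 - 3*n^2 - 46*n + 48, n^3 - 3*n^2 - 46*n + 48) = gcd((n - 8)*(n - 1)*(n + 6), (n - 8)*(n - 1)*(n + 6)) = n^3 - 3*n^2 - 46*n + 48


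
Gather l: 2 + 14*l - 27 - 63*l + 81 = 56 - 49*l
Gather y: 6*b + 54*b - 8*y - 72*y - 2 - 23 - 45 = 60*b - 80*y - 70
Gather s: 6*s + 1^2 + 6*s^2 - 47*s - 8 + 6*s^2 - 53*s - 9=12*s^2 - 94*s - 16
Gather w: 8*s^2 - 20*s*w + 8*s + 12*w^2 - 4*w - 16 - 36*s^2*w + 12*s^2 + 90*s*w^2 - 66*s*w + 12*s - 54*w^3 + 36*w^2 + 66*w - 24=20*s^2 + 20*s - 54*w^3 + w^2*(90*s + 48) + w*(-36*s^2 - 86*s + 62) - 40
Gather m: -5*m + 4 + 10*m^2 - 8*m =10*m^2 - 13*m + 4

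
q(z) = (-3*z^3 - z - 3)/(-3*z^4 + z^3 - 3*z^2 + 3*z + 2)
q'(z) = (-9*z^2 - 1)/(-3*z^4 + z^3 - 3*z^2 + 3*z + 2) + (-3*z^3 - z - 3)*(12*z^3 - 3*z^2 + 6*z - 3)/(-3*z^4 + z^3 - 3*z^2 + 3*z + 2)^2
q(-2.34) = -0.30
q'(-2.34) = -0.05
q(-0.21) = -2.26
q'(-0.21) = 7.18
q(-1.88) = -0.32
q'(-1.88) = -0.02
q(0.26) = -1.28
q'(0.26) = 0.09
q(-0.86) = 0.05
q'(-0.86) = 1.67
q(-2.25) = -0.31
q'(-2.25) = -0.05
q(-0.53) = 2.47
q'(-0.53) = 30.93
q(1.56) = 1.09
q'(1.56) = -1.77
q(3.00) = 0.38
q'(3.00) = -0.15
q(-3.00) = -0.27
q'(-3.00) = -0.06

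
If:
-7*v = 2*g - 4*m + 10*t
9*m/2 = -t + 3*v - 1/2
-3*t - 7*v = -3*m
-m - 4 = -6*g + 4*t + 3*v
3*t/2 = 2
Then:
No Solution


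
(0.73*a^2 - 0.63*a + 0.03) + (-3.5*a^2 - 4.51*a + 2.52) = -2.77*a^2 - 5.14*a + 2.55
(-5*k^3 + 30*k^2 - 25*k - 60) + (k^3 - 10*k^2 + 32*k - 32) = -4*k^3 + 20*k^2 + 7*k - 92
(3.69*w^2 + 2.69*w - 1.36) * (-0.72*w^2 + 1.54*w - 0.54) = -2.6568*w^4 + 3.7458*w^3 + 3.1292*w^2 - 3.547*w + 0.7344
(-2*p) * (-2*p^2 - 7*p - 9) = 4*p^3 + 14*p^2 + 18*p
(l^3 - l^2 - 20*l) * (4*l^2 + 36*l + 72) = 4*l^5 + 32*l^4 - 44*l^3 - 792*l^2 - 1440*l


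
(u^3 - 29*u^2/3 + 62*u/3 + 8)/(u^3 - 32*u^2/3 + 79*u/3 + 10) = (u - 4)/(u - 5)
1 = 1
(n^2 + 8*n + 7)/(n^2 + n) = (n + 7)/n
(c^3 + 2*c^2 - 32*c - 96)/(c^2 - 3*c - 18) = (c^2 + 8*c + 16)/(c + 3)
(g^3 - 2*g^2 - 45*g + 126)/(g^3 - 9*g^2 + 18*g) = (g + 7)/g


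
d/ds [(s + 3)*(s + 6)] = 2*s + 9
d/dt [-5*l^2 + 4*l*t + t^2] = 4*l + 2*t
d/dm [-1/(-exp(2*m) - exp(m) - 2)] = (-2*exp(m) - 1)*exp(m)/(exp(2*m) + exp(m) + 2)^2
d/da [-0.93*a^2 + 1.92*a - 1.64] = 1.92 - 1.86*a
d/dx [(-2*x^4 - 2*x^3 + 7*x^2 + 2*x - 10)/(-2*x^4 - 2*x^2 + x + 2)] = (-4*x^6 + 36*x^5 + 10*x^4 - 100*x^3 - x^2 - 12*x + 14)/(4*x^8 + 8*x^6 - 4*x^5 - 4*x^4 - 4*x^3 - 7*x^2 + 4*x + 4)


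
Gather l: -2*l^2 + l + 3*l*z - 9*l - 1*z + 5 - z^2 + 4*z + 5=-2*l^2 + l*(3*z - 8) - z^2 + 3*z + 10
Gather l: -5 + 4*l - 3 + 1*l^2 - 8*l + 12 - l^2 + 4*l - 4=0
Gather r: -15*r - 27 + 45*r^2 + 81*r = 45*r^2 + 66*r - 27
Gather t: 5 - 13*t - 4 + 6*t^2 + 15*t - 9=6*t^2 + 2*t - 8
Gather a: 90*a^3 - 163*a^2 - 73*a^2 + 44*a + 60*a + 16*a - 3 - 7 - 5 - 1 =90*a^3 - 236*a^2 + 120*a - 16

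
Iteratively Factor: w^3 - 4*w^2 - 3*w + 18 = (w - 3)*(w^2 - w - 6) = (w - 3)*(w + 2)*(w - 3)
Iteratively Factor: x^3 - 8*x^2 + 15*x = (x)*(x^2 - 8*x + 15) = x*(x - 3)*(x - 5)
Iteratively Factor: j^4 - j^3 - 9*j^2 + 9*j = (j + 3)*(j^3 - 4*j^2 + 3*j) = (j - 1)*(j + 3)*(j^2 - 3*j) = j*(j - 1)*(j + 3)*(j - 3)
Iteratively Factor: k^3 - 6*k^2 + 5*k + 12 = (k - 3)*(k^2 - 3*k - 4) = (k - 3)*(k + 1)*(k - 4)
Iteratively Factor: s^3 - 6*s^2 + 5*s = (s - 1)*(s^2 - 5*s) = s*(s - 1)*(s - 5)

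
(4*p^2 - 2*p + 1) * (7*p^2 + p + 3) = 28*p^4 - 10*p^3 + 17*p^2 - 5*p + 3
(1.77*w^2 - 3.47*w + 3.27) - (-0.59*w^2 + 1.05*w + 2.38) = 2.36*w^2 - 4.52*w + 0.89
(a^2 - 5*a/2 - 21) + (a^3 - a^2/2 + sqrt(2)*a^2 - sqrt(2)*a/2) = a^3 + a^2/2 + sqrt(2)*a^2 - 5*a/2 - sqrt(2)*a/2 - 21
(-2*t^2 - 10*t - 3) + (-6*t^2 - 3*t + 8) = -8*t^2 - 13*t + 5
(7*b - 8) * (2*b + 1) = 14*b^2 - 9*b - 8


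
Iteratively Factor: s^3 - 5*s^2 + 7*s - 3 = (s - 1)*(s^2 - 4*s + 3) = (s - 3)*(s - 1)*(s - 1)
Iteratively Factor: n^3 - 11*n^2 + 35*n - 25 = (n - 5)*(n^2 - 6*n + 5) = (n - 5)^2*(n - 1)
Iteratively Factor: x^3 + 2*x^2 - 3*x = (x + 3)*(x^2 - x) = x*(x + 3)*(x - 1)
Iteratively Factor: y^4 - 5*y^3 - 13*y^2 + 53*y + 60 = (y + 1)*(y^3 - 6*y^2 - 7*y + 60) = (y - 4)*(y + 1)*(y^2 - 2*y - 15) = (y - 5)*(y - 4)*(y + 1)*(y + 3)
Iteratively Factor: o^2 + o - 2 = (o - 1)*(o + 2)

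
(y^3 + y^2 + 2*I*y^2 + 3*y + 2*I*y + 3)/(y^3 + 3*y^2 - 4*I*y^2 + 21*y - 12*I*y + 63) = (y^2 + y*(1 - I) - I)/(y^2 + y*(3 - 7*I) - 21*I)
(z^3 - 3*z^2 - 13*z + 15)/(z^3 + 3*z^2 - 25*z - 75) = (z - 1)/(z + 5)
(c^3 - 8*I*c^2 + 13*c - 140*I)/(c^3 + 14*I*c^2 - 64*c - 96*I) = (c^2 - 12*I*c - 35)/(c^2 + 10*I*c - 24)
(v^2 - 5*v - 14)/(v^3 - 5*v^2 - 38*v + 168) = (v + 2)/(v^2 + 2*v - 24)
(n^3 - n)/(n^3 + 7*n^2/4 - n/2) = 4*(n^2 - 1)/(4*n^2 + 7*n - 2)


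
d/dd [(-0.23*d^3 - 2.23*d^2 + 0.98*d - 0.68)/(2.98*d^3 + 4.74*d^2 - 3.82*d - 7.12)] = (5.5552*d^4 - 4.0836*d^3 + 14.8654*d^2 + 38.2016*d - 9.5752)/(8.8804*d^6 + 28.2504*d^5 - 0.299599999999998*d^4 - 78.6488*d^3 - 52.9052*d^2 + 54.3968*d + 50.6944)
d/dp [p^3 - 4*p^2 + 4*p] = 3*p^2 - 8*p + 4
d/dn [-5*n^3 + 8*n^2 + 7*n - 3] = -15*n^2 + 16*n + 7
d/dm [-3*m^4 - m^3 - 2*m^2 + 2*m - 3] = -12*m^3 - 3*m^2 - 4*m + 2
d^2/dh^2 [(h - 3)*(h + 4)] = 2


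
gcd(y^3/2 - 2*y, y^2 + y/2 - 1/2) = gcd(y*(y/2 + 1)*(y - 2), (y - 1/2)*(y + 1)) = 1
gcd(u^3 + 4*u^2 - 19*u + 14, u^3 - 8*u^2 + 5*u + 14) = u - 2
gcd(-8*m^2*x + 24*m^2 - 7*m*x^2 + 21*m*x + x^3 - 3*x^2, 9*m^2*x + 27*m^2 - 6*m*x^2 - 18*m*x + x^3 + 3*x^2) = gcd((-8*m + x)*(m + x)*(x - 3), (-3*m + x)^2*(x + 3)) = 1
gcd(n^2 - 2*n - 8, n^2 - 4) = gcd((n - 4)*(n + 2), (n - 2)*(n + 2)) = n + 2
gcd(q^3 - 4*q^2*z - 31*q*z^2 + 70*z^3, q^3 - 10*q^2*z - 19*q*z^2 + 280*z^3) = -q^2 + 2*q*z + 35*z^2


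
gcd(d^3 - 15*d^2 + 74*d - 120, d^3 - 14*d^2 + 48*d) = d - 6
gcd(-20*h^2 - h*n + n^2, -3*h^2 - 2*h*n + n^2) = 1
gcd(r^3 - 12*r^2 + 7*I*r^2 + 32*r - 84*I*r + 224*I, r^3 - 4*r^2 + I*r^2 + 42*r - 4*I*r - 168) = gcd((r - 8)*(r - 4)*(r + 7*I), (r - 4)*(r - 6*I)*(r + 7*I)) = r^2 + r*(-4 + 7*I) - 28*I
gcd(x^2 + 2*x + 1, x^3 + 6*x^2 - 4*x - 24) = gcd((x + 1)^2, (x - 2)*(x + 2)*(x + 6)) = 1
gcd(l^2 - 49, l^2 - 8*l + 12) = 1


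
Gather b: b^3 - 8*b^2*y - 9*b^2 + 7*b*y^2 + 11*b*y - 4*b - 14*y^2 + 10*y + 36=b^3 + b^2*(-8*y - 9) + b*(7*y^2 + 11*y - 4) - 14*y^2 + 10*y + 36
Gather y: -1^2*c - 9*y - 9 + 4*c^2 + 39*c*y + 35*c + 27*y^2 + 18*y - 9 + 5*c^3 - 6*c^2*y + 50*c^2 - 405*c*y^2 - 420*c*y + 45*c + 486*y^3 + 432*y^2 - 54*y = 5*c^3 + 54*c^2 + 79*c + 486*y^3 + y^2*(459 - 405*c) + y*(-6*c^2 - 381*c - 45) - 18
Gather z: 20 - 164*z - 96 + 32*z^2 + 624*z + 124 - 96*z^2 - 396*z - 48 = -64*z^2 + 64*z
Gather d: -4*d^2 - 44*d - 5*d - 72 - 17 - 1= -4*d^2 - 49*d - 90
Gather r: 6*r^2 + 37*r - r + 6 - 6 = 6*r^2 + 36*r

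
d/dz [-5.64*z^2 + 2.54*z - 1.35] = 2.54 - 11.28*z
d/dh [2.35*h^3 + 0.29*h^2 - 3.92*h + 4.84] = 7.05*h^2 + 0.58*h - 3.92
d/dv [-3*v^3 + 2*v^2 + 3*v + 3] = -9*v^2 + 4*v + 3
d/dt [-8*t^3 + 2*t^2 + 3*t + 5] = -24*t^2 + 4*t + 3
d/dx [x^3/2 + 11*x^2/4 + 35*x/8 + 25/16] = 3*x^2/2 + 11*x/2 + 35/8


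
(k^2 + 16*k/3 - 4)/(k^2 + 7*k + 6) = (k - 2/3)/(k + 1)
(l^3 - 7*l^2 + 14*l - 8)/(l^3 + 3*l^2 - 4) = (l^2 - 6*l + 8)/(l^2 + 4*l + 4)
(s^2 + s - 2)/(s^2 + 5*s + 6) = (s - 1)/(s + 3)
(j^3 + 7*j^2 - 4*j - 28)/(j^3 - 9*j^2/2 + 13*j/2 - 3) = 2*(j^2 + 9*j + 14)/(2*j^2 - 5*j + 3)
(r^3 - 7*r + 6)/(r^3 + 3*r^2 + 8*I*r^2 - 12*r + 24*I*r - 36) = (r^2 - 3*r + 2)/(r^2 + 8*I*r - 12)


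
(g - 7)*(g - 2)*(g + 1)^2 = g^4 - 7*g^3 - 3*g^2 + 19*g + 14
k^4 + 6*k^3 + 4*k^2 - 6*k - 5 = (k - 1)*(k + 1)^2*(k + 5)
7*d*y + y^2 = y*(7*d + y)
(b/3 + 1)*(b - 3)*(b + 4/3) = b^3/3 + 4*b^2/9 - 3*b - 4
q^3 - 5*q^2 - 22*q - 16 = (q - 8)*(q + 1)*(q + 2)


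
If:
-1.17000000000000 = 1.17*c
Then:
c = -1.00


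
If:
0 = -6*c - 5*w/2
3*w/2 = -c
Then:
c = 0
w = 0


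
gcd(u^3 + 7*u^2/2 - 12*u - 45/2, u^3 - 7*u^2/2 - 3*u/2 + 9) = u^2 - 3*u/2 - 9/2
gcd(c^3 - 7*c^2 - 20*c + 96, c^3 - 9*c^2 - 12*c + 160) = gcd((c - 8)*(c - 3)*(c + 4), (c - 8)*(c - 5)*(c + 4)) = c^2 - 4*c - 32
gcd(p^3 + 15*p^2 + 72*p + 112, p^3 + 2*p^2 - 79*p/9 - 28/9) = p + 4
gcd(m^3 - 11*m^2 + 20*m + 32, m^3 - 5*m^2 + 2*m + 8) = m^2 - 3*m - 4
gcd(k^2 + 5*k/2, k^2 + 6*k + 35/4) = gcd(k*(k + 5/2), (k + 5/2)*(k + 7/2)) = k + 5/2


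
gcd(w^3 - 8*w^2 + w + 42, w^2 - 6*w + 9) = w - 3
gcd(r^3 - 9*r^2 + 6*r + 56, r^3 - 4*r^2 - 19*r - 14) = r^2 - 5*r - 14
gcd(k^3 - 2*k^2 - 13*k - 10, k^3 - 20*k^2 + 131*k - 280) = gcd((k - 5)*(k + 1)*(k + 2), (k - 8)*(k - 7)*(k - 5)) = k - 5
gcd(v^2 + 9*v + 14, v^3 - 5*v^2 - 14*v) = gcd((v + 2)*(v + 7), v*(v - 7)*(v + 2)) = v + 2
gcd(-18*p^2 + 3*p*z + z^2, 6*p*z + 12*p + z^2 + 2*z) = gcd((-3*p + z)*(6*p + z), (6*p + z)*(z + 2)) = 6*p + z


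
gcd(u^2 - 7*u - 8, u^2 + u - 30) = 1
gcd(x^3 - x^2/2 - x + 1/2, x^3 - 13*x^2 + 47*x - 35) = x - 1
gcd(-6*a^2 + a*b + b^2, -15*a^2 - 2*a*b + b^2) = 3*a + b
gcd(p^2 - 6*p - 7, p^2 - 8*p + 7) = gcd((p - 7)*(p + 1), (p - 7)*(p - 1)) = p - 7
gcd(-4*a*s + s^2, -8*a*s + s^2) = s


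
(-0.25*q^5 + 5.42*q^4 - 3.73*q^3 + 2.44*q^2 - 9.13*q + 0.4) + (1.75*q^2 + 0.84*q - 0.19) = -0.25*q^5 + 5.42*q^4 - 3.73*q^3 + 4.19*q^2 - 8.29*q + 0.21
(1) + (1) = 2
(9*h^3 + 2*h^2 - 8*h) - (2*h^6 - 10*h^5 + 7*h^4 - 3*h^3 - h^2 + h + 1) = -2*h^6 + 10*h^5 - 7*h^4 + 12*h^3 + 3*h^2 - 9*h - 1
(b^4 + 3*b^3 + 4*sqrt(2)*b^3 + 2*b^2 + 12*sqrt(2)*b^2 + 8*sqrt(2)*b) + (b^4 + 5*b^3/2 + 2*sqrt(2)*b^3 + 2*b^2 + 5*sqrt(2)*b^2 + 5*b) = 2*b^4 + 11*b^3/2 + 6*sqrt(2)*b^3 + 4*b^2 + 17*sqrt(2)*b^2 + 5*b + 8*sqrt(2)*b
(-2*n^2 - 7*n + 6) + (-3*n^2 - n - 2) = -5*n^2 - 8*n + 4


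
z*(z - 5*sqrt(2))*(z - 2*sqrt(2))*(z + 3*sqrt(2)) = z^4 - 4*sqrt(2)*z^3 - 22*z^2 + 60*sqrt(2)*z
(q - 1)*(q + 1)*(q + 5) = q^3 + 5*q^2 - q - 5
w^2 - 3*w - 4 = (w - 4)*(w + 1)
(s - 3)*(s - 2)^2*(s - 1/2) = s^4 - 15*s^3/2 + 39*s^2/2 - 20*s + 6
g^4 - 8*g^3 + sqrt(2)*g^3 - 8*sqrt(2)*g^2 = g^2*(g - 8)*(g + sqrt(2))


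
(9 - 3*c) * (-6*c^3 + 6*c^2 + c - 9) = 18*c^4 - 72*c^3 + 51*c^2 + 36*c - 81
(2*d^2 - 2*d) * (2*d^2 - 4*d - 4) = 4*d^4 - 12*d^3 + 8*d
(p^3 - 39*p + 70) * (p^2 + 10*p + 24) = p^5 + 10*p^4 - 15*p^3 - 320*p^2 - 236*p + 1680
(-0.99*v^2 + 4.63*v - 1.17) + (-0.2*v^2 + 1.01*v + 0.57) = -1.19*v^2 + 5.64*v - 0.6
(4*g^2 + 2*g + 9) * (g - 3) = 4*g^3 - 10*g^2 + 3*g - 27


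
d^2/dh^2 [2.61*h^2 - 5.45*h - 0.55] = 5.22000000000000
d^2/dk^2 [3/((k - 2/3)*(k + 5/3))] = 486*(27*k^2 + 27*k + 19)/(729*k^6 + 2187*k^5 - 243*k^4 - 4131*k^3 + 270*k^2 + 2700*k - 1000)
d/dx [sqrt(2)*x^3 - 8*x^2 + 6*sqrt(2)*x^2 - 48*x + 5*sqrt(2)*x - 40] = 3*sqrt(2)*x^2 - 16*x + 12*sqrt(2)*x - 48 + 5*sqrt(2)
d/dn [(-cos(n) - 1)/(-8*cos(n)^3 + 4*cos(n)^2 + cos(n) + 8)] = (12*sin(n) + 5*sin(3*n) + 2*sin(4*n))/(5*cos(n) - 2*cos(2*n) + 2*cos(3*n) - 10)^2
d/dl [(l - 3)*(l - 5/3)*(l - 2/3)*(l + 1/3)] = 4*l^3 - 15*l^2 + 38*l/3 - 17/27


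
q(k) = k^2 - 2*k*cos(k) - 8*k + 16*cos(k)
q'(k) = 2*k*sin(k) + 2*k - 16*sin(k) - 2*cos(k) - 8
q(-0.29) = 18.29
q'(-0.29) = -5.76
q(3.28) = -24.83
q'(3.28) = 1.84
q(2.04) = -17.55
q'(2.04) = -13.65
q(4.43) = -17.80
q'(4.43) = 8.27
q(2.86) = -24.58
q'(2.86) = -3.22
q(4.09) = -20.55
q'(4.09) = 7.70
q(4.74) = -15.27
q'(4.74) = 7.94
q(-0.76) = 19.36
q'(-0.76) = 1.10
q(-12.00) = 273.75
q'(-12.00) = -55.15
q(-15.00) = 310.05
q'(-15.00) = -6.57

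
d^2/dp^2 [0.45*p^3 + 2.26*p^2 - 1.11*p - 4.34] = 2.7*p + 4.52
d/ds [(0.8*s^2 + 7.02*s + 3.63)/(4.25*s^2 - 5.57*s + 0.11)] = (-34.291*s^2 - 30.679*s + 20.9913)/(18.0625*s^4 - 47.345*s^3 + 31.9599*s^2 - 1.2254*s + 0.0121)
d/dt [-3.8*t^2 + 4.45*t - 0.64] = 4.45 - 7.6*t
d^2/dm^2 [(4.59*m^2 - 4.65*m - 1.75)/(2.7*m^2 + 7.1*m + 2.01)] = (-243.7776*m^3 - 226.00458*m^2 - 49.8717*m + 12.367918)/(19.683*m^6 + 155.277*m^5 + 452.2797*m^4 + 589.1012*m^3 + 336.69711*m^2 + 86.05413*m + 8.120601)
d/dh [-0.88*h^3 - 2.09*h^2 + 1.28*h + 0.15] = -2.64*h^2 - 4.18*h + 1.28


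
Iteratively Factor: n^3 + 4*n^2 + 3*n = (n + 1)*(n^2 + 3*n) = n*(n + 1)*(n + 3)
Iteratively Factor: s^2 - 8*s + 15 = (s - 5)*(s - 3)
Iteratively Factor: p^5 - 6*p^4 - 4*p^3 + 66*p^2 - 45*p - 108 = (p + 1)*(p^4 - 7*p^3 + 3*p^2 + 63*p - 108) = (p + 1)*(p + 3)*(p^3 - 10*p^2 + 33*p - 36) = (p - 3)*(p + 1)*(p + 3)*(p^2 - 7*p + 12) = (p - 4)*(p - 3)*(p + 1)*(p + 3)*(p - 3)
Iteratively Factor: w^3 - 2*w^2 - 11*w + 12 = (w - 1)*(w^2 - w - 12) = (w - 1)*(w + 3)*(w - 4)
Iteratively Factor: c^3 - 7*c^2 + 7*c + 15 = (c + 1)*(c^2 - 8*c + 15) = (c - 3)*(c + 1)*(c - 5)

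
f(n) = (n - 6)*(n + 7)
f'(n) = 2*n + 1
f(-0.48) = -42.25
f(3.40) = -27.04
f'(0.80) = 2.60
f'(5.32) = 11.64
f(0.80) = -40.56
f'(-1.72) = -2.44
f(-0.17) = -42.14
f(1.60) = -37.84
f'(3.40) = 7.80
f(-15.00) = 168.00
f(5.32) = -8.38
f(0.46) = -41.33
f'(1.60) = 4.20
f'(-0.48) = 0.04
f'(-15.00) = -29.00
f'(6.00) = 13.00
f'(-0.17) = 0.66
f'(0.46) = 1.92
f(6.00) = 0.00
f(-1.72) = -40.76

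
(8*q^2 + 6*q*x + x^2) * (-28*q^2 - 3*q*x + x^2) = -224*q^4 - 192*q^3*x - 38*q^2*x^2 + 3*q*x^3 + x^4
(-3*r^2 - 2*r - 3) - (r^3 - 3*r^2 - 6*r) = -r^3 + 4*r - 3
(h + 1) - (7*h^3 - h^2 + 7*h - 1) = -7*h^3 + h^2 - 6*h + 2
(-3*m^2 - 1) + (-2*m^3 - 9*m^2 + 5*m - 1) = -2*m^3 - 12*m^2 + 5*m - 2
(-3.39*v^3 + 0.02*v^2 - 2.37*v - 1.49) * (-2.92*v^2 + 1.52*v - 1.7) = 9.8988*v^5 - 5.2112*v^4 + 12.7138*v^3 + 0.714399999999999*v^2 + 1.7642*v + 2.533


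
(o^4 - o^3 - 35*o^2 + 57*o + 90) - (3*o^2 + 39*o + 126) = o^4 - o^3 - 38*o^2 + 18*o - 36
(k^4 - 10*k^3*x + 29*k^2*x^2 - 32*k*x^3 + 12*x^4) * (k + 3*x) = k^5 - 7*k^4*x - k^3*x^2 + 55*k^2*x^3 - 84*k*x^4 + 36*x^5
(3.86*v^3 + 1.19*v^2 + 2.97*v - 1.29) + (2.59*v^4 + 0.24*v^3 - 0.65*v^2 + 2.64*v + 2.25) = 2.59*v^4 + 4.1*v^3 + 0.54*v^2 + 5.61*v + 0.96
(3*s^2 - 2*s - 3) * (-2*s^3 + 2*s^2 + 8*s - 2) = -6*s^5 + 10*s^4 + 26*s^3 - 28*s^2 - 20*s + 6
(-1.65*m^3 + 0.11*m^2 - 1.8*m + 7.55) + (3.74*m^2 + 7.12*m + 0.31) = -1.65*m^3 + 3.85*m^2 + 5.32*m + 7.86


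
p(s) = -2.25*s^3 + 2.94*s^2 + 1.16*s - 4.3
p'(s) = -6.75*s^2 + 5.88*s + 1.16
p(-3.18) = 94.10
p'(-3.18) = -85.80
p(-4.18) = 206.55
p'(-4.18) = -141.36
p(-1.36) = 5.22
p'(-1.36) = -19.32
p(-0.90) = -1.32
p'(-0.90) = -9.60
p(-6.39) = 695.40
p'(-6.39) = -312.03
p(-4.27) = 219.52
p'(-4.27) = -147.02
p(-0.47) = -3.96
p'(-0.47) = -3.09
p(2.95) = -33.06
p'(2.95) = -40.24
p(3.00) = -35.11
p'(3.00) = -41.95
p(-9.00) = 1863.65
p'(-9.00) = -598.51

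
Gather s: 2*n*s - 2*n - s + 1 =-2*n + s*(2*n - 1) + 1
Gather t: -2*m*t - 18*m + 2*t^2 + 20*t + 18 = -18*m + 2*t^2 + t*(20 - 2*m) + 18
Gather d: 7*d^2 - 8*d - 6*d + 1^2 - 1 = 7*d^2 - 14*d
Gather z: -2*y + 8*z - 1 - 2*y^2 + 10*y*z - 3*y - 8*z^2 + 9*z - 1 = -2*y^2 - 5*y - 8*z^2 + z*(10*y + 17) - 2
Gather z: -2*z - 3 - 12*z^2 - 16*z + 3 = -12*z^2 - 18*z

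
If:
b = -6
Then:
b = -6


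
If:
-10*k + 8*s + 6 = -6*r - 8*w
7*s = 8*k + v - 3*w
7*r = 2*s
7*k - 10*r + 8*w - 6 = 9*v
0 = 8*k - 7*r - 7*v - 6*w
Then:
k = -10026/4031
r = -3477/4031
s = -24339/8062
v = -7314/4031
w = -1557/8062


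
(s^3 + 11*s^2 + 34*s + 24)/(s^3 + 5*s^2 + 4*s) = (s + 6)/s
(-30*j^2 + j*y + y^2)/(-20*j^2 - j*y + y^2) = (6*j + y)/(4*j + y)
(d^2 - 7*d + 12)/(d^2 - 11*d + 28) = (d - 3)/(d - 7)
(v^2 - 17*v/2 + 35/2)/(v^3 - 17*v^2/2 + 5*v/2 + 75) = (2*v - 7)/(2*v^2 - 7*v - 30)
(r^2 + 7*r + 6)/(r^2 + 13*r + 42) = (r + 1)/(r + 7)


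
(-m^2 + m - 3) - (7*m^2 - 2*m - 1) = -8*m^2 + 3*m - 2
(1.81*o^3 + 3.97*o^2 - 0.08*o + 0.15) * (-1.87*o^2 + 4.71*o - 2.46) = -3.3847*o^5 + 1.1012*o^4 + 14.3957*o^3 - 10.4235*o^2 + 0.9033*o - 0.369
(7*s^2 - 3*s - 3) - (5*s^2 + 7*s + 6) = 2*s^2 - 10*s - 9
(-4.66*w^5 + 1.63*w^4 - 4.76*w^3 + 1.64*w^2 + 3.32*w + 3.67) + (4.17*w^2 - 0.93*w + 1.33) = -4.66*w^5 + 1.63*w^4 - 4.76*w^3 + 5.81*w^2 + 2.39*w + 5.0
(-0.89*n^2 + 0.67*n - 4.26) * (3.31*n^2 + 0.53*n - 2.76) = -2.9459*n^4 + 1.746*n^3 - 11.2891*n^2 - 4.107*n + 11.7576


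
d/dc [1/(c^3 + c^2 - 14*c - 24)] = (-3*c^2 - 2*c + 14)/(c^3 + c^2 - 14*c - 24)^2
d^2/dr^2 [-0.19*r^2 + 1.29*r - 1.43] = -0.380000000000000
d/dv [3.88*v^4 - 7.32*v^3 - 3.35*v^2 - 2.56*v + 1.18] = 15.52*v^3 - 21.96*v^2 - 6.7*v - 2.56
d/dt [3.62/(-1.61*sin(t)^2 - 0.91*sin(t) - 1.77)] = (11.6564*sin(t) + 3.2942)*cos(t)/(1.61*sin(t)^2 + 0.91*sin(t) + 1.77)^2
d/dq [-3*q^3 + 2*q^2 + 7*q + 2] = -9*q^2 + 4*q + 7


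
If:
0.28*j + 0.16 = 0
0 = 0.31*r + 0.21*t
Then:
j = -0.57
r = -0.67741935483871*t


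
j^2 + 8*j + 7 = (j + 1)*(j + 7)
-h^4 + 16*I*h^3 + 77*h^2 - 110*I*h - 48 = (h - 8*I)*(h - 6*I)*(I*h + 1)^2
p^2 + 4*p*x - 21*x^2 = (p - 3*x)*(p + 7*x)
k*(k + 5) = k^2 + 5*k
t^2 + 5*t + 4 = (t + 1)*(t + 4)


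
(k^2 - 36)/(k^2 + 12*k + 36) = (k - 6)/(k + 6)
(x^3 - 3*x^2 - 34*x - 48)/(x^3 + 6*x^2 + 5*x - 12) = (x^2 - 6*x - 16)/(x^2 + 3*x - 4)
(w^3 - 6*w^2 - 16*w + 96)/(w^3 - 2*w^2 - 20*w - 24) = (w^2 - 16)/(w^2 + 4*w + 4)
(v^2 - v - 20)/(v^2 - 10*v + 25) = (v + 4)/(v - 5)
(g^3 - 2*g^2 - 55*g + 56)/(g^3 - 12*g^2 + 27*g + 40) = (g^2 + 6*g - 7)/(g^2 - 4*g - 5)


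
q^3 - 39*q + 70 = (q - 5)*(q - 2)*(q + 7)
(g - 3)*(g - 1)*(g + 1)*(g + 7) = g^4 + 4*g^3 - 22*g^2 - 4*g + 21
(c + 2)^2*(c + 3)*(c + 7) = c^4 + 14*c^3 + 65*c^2 + 124*c + 84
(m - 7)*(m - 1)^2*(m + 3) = m^4 - 6*m^3 - 12*m^2 + 38*m - 21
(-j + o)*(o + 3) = -j*o - 3*j + o^2 + 3*o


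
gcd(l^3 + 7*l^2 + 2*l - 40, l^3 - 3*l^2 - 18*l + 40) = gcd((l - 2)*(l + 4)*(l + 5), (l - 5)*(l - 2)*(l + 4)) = l^2 + 2*l - 8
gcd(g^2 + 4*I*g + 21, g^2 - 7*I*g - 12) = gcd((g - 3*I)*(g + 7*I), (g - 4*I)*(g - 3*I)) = g - 3*I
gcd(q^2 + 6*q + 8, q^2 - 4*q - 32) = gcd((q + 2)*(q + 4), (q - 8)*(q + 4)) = q + 4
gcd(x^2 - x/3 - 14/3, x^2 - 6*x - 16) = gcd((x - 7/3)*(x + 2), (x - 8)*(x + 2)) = x + 2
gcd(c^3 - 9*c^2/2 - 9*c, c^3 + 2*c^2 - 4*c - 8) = 1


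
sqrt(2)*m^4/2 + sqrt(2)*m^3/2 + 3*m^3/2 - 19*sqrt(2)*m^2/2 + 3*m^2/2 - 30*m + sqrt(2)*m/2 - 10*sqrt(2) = (m - 4)*(m + 5)*(m + sqrt(2))*(sqrt(2)*m/2 + 1/2)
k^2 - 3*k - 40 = (k - 8)*(k + 5)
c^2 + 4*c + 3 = (c + 1)*(c + 3)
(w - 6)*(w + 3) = w^2 - 3*w - 18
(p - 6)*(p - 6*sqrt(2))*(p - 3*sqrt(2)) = p^3 - 9*sqrt(2)*p^2 - 6*p^2 + 36*p + 54*sqrt(2)*p - 216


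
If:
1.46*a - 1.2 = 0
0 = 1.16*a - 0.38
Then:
No Solution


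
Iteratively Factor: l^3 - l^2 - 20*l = (l - 5)*(l^2 + 4*l) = l*(l - 5)*(l + 4)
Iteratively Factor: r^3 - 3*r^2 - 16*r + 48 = (r - 3)*(r^2 - 16) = (r - 3)*(r + 4)*(r - 4)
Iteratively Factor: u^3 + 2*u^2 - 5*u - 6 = (u + 3)*(u^2 - u - 2) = (u + 1)*(u + 3)*(u - 2)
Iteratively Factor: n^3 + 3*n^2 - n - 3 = (n + 3)*(n^2 - 1) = (n + 1)*(n + 3)*(n - 1)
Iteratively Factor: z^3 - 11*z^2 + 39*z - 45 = (z - 5)*(z^2 - 6*z + 9) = (z - 5)*(z - 3)*(z - 3)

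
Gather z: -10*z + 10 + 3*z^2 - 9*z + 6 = 3*z^2 - 19*z + 16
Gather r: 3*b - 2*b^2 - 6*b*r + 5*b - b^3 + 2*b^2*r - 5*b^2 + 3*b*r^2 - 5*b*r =-b^3 - 7*b^2 + 3*b*r^2 + 8*b + r*(2*b^2 - 11*b)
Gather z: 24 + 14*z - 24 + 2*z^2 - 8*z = 2*z^2 + 6*z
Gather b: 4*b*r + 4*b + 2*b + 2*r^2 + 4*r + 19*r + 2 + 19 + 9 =b*(4*r + 6) + 2*r^2 + 23*r + 30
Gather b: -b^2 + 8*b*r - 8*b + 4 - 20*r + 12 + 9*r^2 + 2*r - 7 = -b^2 + b*(8*r - 8) + 9*r^2 - 18*r + 9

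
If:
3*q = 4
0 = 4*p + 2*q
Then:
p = -2/3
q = 4/3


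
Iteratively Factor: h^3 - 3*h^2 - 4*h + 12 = (h - 3)*(h^2 - 4) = (h - 3)*(h - 2)*(h + 2)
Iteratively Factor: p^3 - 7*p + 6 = (p - 1)*(p^2 + p - 6) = (p - 2)*(p - 1)*(p + 3)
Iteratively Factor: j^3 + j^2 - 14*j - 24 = (j + 2)*(j^2 - j - 12) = (j - 4)*(j + 2)*(j + 3)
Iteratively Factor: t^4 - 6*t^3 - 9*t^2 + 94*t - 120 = (t - 3)*(t^3 - 3*t^2 - 18*t + 40) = (t - 3)*(t - 2)*(t^2 - t - 20) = (t - 3)*(t - 2)*(t + 4)*(t - 5)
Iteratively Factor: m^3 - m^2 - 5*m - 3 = (m + 1)*(m^2 - 2*m - 3) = (m - 3)*(m + 1)*(m + 1)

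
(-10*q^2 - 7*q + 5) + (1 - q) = -10*q^2 - 8*q + 6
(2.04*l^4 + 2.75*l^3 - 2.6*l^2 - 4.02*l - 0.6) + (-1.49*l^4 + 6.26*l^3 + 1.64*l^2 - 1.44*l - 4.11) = 0.55*l^4 + 9.01*l^3 - 0.96*l^2 - 5.46*l - 4.71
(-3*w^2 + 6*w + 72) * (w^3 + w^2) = -3*w^5 + 3*w^4 + 78*w^3 + 72*w^2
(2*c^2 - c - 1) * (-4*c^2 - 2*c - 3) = -8*c^4 + 5*c + 3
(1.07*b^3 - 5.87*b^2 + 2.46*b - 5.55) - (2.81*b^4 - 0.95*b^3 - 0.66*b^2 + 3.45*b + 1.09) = -2.81*b^4 + 2.02*b^3 - 5.21*b^2 - 0.99*b - 6.64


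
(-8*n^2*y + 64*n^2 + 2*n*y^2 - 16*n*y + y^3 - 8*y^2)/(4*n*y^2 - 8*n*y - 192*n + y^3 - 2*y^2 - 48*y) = (-2*n + y)/(y + 6)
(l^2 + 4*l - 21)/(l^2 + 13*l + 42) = (l - 3)/(l + 6)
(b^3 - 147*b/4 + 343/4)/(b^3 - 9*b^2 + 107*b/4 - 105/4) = (2*b^2 + 7*b - 49)/(2*b^2 - 11*b + 15)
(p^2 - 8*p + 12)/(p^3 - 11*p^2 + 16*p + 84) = (p - 2)/(p^2 - 5*p - 14)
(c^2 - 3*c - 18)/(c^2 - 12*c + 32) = (c^2 - 3*c - 18)/(c^2 - 12*c + 32)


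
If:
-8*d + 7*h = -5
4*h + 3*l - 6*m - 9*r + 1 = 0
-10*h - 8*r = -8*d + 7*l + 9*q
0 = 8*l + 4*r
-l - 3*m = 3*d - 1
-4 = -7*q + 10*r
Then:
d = 8815/21846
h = -2765/10923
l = -194/10923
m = -4211/65538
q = 6796/10923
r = 388/10923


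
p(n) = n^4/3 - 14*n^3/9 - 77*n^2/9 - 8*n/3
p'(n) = 4*n^3/3 - 14*n^2/3 - 154*n/9 - 8/3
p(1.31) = -20.69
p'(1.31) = -30.09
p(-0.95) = -3.58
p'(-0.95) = 8.23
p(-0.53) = -0.73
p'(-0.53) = 4.89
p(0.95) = -11.32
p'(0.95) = -21.99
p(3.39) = -123.94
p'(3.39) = -62.36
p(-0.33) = 0.01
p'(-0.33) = 2.42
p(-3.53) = 22.99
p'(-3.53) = -59.06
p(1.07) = -14.12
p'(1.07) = -24.69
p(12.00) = 2960.00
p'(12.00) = 1424.00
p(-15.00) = 20240.00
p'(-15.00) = -5296.00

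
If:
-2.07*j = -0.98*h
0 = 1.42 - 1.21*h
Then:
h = 1.17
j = 0.56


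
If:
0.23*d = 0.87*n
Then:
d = 3.78260869565217*n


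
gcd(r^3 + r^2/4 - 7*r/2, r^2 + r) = r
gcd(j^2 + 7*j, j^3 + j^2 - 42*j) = j^2 + 7*j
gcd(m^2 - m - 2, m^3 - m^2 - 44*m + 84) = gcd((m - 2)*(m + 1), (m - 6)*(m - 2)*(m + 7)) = m - 2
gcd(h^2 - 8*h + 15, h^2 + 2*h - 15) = h - 3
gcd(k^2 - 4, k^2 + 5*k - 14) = k - 2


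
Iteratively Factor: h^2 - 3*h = (h - 3)*(h)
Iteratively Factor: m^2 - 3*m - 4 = (m - 4)*(m + 1)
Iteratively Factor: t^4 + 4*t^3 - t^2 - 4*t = (t - 1)*(t^3 + 5*t^2 + 4*t) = (t - 1)*(t + 1)*(t^2 + 4*t) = t*(t - 1)*(t + 1)*(t + 4)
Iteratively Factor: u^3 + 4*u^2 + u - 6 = (u + 3)*(u^2 + u - 2) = (u + 2)*(u + 3)*(u - 1)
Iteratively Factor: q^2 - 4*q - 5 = (q - 5)*(q + 1)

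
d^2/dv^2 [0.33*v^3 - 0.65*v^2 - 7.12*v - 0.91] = 1.98*v - 1.3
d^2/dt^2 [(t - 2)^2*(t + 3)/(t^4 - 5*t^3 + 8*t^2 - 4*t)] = 2*(t^3 + 9*t^2 - 9*t + 3)/(t^3*(t^3 - 3*t^2 + 3*t - 1))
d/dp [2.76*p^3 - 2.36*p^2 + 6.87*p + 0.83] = 8.28*p^2 - 4.72*p + 6.87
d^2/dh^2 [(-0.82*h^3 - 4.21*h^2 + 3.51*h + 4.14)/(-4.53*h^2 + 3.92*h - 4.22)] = (-2.8421709430404e-14*h^5 + 1.13686837721616e-13*h^4 - 0.688053999999966*h^3 - 1074.01308*h^2 + 931.311708*h + 64.870736)/(92.959677*h^6 - 241.325784*h^5 + 468.62397*h^4 - 509.85872*h^3 + 436.55478*h^2 - 209.426784*h + 75.151448)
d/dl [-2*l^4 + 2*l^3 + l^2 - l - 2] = -8*l^3 + 6*l^2 + 2*l - 1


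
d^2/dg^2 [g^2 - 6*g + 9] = 2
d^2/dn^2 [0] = 0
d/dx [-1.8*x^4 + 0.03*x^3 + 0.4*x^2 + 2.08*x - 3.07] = -7.2*x^3 + 0.09*x^2 + 0.8*x + 2.08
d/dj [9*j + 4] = 9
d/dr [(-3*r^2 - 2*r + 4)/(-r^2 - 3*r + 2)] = (7*r^2 - 4*r + 8)/(r^4 + 6*r^3 + 5*r^2 - 12*r + 4)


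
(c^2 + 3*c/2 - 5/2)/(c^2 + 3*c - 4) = (c + 5/2)/(c + 4)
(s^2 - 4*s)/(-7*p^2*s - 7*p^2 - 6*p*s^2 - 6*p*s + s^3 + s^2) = s*(4 - s)/(7*p^2*s + 7*p^2 + 6*p*s^2 + 6*p*s - s^3 - s^2)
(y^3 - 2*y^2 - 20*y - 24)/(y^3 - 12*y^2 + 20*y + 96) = (y + 2)/(y - 8)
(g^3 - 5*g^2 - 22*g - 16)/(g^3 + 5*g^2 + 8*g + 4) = (g - 8)/(g + 2)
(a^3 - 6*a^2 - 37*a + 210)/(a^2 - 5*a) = a - 1 - 42/a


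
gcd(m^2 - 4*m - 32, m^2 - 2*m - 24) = m + 4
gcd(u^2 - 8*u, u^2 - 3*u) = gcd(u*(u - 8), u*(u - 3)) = u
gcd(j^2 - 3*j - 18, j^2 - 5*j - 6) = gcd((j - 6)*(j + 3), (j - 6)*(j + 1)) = j - 6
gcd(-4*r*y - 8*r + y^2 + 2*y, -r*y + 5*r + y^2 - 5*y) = 1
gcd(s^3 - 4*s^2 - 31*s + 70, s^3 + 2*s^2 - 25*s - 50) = s + 5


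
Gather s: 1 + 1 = 2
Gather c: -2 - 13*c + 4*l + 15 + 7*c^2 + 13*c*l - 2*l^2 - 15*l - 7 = 7*c^2 + c*(13*l - 13) - 2*l^2 - 11*l + 6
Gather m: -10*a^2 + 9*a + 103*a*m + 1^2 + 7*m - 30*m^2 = -10*a^2 + 9*a - 30*m^2 + m*(103*a + 7) + 1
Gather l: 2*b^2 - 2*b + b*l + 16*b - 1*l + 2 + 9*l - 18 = 2*b^2 + 14*b + l*(b + 8) - 16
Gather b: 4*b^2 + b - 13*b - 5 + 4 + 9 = 4*b^2 - 12*b + 8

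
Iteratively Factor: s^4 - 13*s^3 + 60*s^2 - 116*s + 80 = (s - 4)*(s^3 - 9*s^2 + 24*s - 20) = (s - 5)*(s - 4)*(s^2 - 4*s + 4) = (s - 5)*(s - 4)*(s - 2)*(s - 2)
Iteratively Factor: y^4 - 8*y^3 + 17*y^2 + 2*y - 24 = (y - 3)*(y^3 - 5*y^2 + 2*y + 8) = (y - 4)*(y - 3)*(y^2 - y - 2) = (y - 4)*(y - 3)*(y + 1)*(y - 2)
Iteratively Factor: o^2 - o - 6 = (o + 2)*(o - 3)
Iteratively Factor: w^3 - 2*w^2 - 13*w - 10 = (w + 2)*(w^2 - 4*w - 5) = (w - 5)*(w + 2)*(w + 1)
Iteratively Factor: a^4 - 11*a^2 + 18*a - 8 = (a - 2)*(a^3 + 2*a^2 - 7*a + 4) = (a - 2)*(a - 1)*(a^2 + 3*a - 4) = (a - 2)*(a - 1)^2*(a + 4)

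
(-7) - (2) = -9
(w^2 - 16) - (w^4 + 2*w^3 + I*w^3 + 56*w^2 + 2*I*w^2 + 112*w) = -w^4 - 2*w^3 - I*w^3 - 55*w^2 - 2*I*w^2 - 112*w - 16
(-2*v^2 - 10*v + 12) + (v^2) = -v^2 - 10*v + 12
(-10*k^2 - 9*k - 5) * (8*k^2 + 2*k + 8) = -80*k^4 - 92*k^3 - 138*k^2 - 82*k - 40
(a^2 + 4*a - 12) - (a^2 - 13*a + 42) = 17*a - 54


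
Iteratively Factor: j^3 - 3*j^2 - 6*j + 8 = (j + 2)*(j^2 - 5*j + 4) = (j - 4)*(j + 2)*(j - 1)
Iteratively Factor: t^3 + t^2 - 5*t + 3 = (t - 1)*(t^2 + 2*t - 3) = (t - 1)^2*(t + 3)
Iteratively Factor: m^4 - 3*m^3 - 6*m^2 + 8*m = (m - 4)*(m^3 + m^2 - 2*m) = (m - 4)*(m + 2)*(m^2 - m) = (m - 4)*(m - 1)*(m + 2)*(m)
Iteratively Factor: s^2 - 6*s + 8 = (s - 2)*(s - 4)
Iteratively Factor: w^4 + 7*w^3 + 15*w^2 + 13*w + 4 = (w + 1)*(w^3 + 6*w^2 + 9*w + 4) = (w + 1)^2*(w^2 + 5*w + 4) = (w + 1)^3*(w + 4)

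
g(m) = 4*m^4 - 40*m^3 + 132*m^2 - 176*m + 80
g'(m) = 16*m^3 - 120*m^2 + 264*m - 176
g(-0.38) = 168.22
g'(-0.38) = -294.53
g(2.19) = -0.48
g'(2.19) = -5.32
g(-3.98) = 6396.88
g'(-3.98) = -4136.28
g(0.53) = 18.16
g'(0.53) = -67.41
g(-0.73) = 295.52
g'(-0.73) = -438.89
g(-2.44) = 2018.17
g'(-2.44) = -1767.02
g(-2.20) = 1625.70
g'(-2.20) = -1507.97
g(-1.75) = 1044.14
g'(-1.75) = -1091.25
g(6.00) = 320.00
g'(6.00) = 544.00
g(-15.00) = 369920.00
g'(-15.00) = -85136.00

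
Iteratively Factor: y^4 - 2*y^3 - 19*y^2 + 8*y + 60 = (y + 3)*(y^3 - 5*y^2 - 4*y + 20) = (y - 5)*(y + 3)*(y^2 - 4) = (y - 5)*(y + 2)*(y + 3)*(y - 2)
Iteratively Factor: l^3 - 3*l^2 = (l - 3)*(l^2) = l*(l - 3)*(l)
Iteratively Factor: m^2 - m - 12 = (m + 3)*(m - 4)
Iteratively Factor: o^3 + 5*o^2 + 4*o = (o + 1)*(o^2 + 4*o) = (o + 1)*(o + 4)*(o)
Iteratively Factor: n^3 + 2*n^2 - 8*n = (n)*(n^2 + 2*n - 8) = n*(n - 2)*(n + 4)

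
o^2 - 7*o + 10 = (o - 5)*(o - 2)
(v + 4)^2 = v^2 + 8*v + 16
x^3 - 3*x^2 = x^2*(x - 3)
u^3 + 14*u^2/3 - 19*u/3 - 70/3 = (u - 7/3)*(u + 2)*(u + 5)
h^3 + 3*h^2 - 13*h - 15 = (h - 3)*(h + 1)*(h + 5)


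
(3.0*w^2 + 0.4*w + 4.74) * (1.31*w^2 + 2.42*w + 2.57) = 3.93*w^4 + 7.784*w^3 + 14.8874*w^2 + 12.4988*w + 12.1818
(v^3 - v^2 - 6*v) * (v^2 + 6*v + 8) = v^5 + 5*v^4 - 4*v^3 - 44*v^2 - 48*v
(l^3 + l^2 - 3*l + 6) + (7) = l^3 + l^2 - 3*l + 13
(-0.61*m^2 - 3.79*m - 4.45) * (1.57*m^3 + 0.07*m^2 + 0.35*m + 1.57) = -0.9577*m^5 - 5.993*m^4 - 7.4653*m^3 - 2.5957*m^2 - 7.5078*m - 6.9865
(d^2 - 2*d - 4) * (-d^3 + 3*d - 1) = -d^5 + 2*d^4 + 7*d^3 - 7*d^2 - 10*d + 4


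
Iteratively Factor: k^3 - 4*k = (k)*(k^2 - 4) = k*(k - 2)*(k + 2)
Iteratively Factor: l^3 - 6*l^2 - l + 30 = (l + 2)*(l^2 - 8*l + 15) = (l - 3)*(l + 2)*(l - 5)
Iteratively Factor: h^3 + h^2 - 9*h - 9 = (h + 1)*(h^2 - 9) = (h - 3)*(h + 1)*(h + 3)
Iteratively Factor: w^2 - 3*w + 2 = (w - 2)*(w - 1)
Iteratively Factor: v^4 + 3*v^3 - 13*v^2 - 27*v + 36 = (v - 1)*(v^3 + 4*v^2 - 9*v - 36) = (v - 3)*(v - 1)*(v^2 + 7*v + 12) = (v - 3)*(v - 1)*(v + 3)*(v + 4)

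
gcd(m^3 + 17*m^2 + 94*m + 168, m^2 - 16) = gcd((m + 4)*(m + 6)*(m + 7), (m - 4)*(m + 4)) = m + 4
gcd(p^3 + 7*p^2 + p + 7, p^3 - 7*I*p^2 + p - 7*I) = p^2 + 1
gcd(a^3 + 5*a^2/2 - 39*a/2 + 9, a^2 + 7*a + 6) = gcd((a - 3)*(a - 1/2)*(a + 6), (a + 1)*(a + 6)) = a + 6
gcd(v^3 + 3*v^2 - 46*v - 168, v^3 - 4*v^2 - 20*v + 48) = v + 4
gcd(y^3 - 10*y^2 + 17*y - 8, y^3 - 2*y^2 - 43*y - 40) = y - 8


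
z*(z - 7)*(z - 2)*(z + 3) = z^4 - 6*z^3 - 13*z^2 + 42*z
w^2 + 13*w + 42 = (w + 6)*(w + 7)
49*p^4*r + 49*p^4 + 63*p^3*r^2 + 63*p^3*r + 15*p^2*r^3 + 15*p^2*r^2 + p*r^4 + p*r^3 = (p + r)*(7*p + r)^2*(p*r + p)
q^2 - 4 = (q - 2)*(q + 2)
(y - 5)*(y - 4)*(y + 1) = y^3 - 8*y^2 + 11*y + 20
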